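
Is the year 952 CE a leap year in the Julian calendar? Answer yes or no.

952 mod 4 = 0, so it is a leap year in the Julian calendar.

yes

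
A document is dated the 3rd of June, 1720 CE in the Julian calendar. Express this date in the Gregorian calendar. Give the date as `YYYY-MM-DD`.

1720-06-14

At this point the Julian calendar is 11 days behind the Gregorian.
3 June 1720 Julian + 11 days → 14 June 1720 Gregorian.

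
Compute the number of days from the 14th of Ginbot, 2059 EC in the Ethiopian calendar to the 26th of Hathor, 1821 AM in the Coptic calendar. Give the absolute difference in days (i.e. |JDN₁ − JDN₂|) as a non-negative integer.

JDN of the first date = 2476158.
JDN of the second date = 2489870.
|2489870 − 2476158| = 13712.

13712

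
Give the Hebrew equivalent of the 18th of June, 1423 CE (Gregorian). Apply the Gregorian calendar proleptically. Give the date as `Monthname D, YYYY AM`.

Sivan 30, 5183 AM

Julian Day Number of the source date = 2240968.
Converting JDN 2240968 to the Hebrew calendar gives 30 Sivan 5183 AM.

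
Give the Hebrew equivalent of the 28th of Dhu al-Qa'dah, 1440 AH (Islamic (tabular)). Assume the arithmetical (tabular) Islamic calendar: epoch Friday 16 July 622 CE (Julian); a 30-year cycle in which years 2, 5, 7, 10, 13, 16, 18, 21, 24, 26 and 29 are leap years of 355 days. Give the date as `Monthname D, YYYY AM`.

Julian Day Number of the source date = 2458696.
Converting JDN 2458696 to the Hebrew calendar gives 28 Tammuz 5779 AM.

Tammuz 28, 5779 AM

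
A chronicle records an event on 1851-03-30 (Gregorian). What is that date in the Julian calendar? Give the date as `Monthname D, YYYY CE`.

For dates in this range the Gregorian date is 12 days ahead of the Julian.
30 March 1851 Gregorian − 12 days → 18 March 1851 Julian.

March 18, 1851 CE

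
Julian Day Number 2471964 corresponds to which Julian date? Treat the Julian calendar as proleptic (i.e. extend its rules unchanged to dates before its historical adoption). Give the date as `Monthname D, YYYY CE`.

November 14, 2055 CE

The Gregorian equivalent of JDN 2471964 is 27 November 2055.
In the Julian calendar that day is November 14, 2055 CE.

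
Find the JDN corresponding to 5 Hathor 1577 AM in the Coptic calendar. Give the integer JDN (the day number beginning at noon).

2400728

Equivalently 13 November 1860 (Gregorian).
JDN 2299161 is 15 October 1582 CE (Gregorian); the target day is +101567 days from there, so JDN = 2400728.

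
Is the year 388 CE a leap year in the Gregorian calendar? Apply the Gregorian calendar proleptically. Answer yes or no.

388 is divisible by 4 and not by 100, so it is a leap year.

yes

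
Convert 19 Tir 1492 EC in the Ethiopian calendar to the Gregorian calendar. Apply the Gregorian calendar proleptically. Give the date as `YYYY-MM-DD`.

1500-01-24

Julian Day Number of the source date = 2268947.
Converting JDN 2268947 to the Gregorian calendar gives 24 January 1500 CE.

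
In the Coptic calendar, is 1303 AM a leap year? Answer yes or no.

yes

1303 mod 4 = 3; in the Coptic calendar a year is leap when year mod 4 = 3, so it is a leap year.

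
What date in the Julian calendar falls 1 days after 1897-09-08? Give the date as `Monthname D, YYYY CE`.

September 9, 1897 CE

The starting date is JDN 2414188; 2414188 + 1 = 2414189.
JDN 2414189 corresponds to September 9, 1897 CE.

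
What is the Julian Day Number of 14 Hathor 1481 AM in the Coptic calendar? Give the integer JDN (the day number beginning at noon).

Equivalently 21 November 1764 (Gregorian).
JDN 2299161 is 15 October 1582 CE (Gregorian); the target day is +66512 days from there, so JDN = 2365673.

2365673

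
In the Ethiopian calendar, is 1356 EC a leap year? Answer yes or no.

no

1356 mod 4 = 0; in the Ethiopian calendar a year is leap when year mod 4 = 3, so it is a common year.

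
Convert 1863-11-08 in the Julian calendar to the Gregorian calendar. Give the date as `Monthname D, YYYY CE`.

At this point the Julian calendar is 12 days behind the Gregorian.
8 November 1863 Julian + 12 days → 20 November 1863 Gregorian.

November 20, 1863 CE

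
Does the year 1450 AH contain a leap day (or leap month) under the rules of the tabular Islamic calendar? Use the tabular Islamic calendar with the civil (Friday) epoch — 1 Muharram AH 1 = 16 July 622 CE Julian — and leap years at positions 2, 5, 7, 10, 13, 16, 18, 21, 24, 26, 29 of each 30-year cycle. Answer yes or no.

Year 1450 AH is year 10 of its 30-year cycle; leap positions are 2, 5, 7, 10, 13, 16, 18, 21, 24, 26, 29, so it is a leap year (355 days).

yes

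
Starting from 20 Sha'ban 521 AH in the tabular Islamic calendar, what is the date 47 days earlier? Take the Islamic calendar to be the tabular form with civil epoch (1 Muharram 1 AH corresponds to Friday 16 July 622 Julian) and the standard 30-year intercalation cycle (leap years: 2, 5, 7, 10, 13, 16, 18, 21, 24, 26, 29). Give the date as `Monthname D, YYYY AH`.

Counting 47 days back from JDN 2132937 reaches JDN 2132890, which is Rajab 3, 521 AH.

Rajab 3, 521 AH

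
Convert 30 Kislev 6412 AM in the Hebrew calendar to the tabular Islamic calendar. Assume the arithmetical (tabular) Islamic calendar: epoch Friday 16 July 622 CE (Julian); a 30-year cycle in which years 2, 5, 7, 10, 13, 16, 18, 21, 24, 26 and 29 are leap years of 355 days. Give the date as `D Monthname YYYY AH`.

29 Ramadan 2092 AH

Both dates share Julian Day Number 2689685; in the tabular Islamic calendar that is 29 Ramadan 2092 AH.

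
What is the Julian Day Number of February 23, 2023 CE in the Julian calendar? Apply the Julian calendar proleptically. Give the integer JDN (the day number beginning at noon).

2460012

In the Gregorian calendar the same day is 8 March 2023.
JDN 2451545 is 1 January 2000 CE (Gregorian); the target day is +8467 days from there, so JDN = 2460012.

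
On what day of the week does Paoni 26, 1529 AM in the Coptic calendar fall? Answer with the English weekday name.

This is JDN 2383427 (2 July 1813 Gregorian).
JDN 2383427 mod 7 = 4, and JDN 0 was a Monday, so this is a Friday.

Friday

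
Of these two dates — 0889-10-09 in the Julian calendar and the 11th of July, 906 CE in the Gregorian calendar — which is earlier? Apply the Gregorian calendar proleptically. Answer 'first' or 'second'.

First date → JDN 2046047; second date → JDN 2052161.
JDN 2046047 < JDN 2052161, so the first date is earlier.

first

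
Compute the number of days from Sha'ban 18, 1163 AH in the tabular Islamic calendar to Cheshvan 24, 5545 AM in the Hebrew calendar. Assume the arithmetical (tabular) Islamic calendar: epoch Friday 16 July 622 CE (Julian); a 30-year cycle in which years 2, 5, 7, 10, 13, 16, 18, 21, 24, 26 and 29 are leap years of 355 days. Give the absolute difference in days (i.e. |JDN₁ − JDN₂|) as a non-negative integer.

First date → JDN 2360438; second date → JDN 2372965.
The interval is |2360438 − 2372965| = 12527 days.

12527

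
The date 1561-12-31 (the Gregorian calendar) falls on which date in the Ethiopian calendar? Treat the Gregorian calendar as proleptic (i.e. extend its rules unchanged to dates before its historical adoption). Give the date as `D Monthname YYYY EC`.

Julian Day Number of the source date = 2291568.
Converting JDN 2291568 to the Ethiopian calendar gives 25 Tahsas 1554 EC.

25 Tahsas 1554 EC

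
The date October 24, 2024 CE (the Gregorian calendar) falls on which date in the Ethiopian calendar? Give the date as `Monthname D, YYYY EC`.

Julian Day Number of the source date = 2460608.
Converting JDN 2460608 to the Ethiopian calendar gives 14 Tikimt 2017 EC.

Tikimt 14, 2017 EC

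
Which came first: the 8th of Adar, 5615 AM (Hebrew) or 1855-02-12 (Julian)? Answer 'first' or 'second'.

second

Converting both to JDN: 2398641 vs 2398639; the smaller is the second.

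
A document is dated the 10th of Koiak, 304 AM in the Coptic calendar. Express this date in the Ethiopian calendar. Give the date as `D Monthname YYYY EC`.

10 Tahsas 580 EC

Julian Day Number of the source date = 1935800.
Converting JDN 1935800 to the Ethiopian calendar gives 10 Tahsas 580 EC.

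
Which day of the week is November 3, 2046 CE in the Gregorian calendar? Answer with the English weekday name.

Since JDN mod 7 = 5 (0 = Monday), the day is Saturday.

Saturday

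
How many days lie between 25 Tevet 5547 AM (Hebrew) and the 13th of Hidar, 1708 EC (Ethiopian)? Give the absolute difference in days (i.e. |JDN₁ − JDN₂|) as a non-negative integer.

25988

JDN of the first date = 2373763.
JDN of the second date = 2347775.
|2347775 − 2373763| = 25988.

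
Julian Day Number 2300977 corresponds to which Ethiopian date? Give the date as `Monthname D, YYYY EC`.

Meskerem 27, 1580 EC

The Gregorian equivalent of JDN 2300977 is 5 October 1587.
In the Ethiopian calendar that day is Meskerem 27, 1580 EC.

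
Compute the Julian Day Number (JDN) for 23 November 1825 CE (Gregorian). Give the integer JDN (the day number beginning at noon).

JDN 2400001 is 17 November 1858 CE (Gregorian), MJD 0; the target day is −12047 days from there, so JDN = 2387954.

2387954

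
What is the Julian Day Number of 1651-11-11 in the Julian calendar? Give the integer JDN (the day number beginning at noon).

In the Gregorian calendar the same day is 21 November 1651.
JDN 2400001 is 17 November 1858 CE (Gregorian), MJD 0; the target day is −75601 days from there, so JDN = 2324400.

2324400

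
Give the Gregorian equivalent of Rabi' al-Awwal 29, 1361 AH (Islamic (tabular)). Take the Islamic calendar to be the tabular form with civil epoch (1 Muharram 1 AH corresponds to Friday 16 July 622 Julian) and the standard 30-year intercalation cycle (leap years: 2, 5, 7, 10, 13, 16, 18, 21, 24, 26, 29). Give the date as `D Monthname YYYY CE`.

Julian Day Number of the source date = 2430466.
Converting JDN 2430466 to the Gregorian calendar gives 16 April 1942 CE.

16 April 1942 CE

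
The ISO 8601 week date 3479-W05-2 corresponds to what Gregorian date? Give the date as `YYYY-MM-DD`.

3479-01-28

ISO week 1 of 3479 is the week containing the first Thursday of 3479.
Week 5, day 2 (Tuesday) lands on 3479-01-28.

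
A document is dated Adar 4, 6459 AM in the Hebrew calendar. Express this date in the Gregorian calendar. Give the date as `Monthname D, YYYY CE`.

February 27, 2699 CE

Julian Day Number of the source date = 2706907.
Converting JDN 2706907 to the Gregorian calendar gives 27 February 2699 CE.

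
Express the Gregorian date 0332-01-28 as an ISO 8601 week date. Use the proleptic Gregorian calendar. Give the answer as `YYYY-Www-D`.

The weekday is Thursday (ISO weekday 4).
That Thursday belongs to ISO week 4 of ISO year 332.

0332-W04-4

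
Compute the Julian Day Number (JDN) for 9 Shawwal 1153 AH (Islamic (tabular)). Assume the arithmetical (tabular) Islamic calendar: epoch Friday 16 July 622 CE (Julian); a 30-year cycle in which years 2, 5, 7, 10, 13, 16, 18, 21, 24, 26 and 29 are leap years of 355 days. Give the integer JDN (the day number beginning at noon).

2356944

Equivalently 28 December 1740 (Gregorian).
JDN 2400001 is 17 November 1858 CE (Gregorian), MJD 0; the target day is −43057 days from there, so JDN = 2356944.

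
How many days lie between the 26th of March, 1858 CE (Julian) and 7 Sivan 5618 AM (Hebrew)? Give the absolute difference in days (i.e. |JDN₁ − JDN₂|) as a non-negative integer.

43

First date → JDN 2399777; second date → JDN 2399820.
The interval is |2399777 − 2399820| = 43 days.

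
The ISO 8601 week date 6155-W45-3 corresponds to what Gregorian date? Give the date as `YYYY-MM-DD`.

ISO week 1 of 6155 is the week containing the first Thursday of 6155.
Week 45, day 3 (Wednesday) lands on 6155-11-05.

6155-11-05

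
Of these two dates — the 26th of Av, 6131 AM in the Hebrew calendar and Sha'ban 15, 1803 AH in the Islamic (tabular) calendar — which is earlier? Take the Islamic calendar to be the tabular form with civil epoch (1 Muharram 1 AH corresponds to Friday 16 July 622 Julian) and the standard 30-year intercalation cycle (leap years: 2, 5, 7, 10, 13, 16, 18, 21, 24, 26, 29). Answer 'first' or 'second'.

The two dates have Julian Day Numbers 2587269 and 2587230 respectively.
Since 2587230 < 2587269, the second date comes first.

second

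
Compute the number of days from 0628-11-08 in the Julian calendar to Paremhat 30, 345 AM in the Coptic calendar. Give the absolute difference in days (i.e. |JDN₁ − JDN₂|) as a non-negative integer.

138

JDN of the first date = 1950747.
JDN of the second date = 1950885.
|1950885 − 1950747| = 138.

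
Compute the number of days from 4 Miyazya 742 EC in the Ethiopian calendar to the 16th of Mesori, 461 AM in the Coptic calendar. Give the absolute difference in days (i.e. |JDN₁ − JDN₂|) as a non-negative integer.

First date → JDN 1995084; second date → JDN 1993390.
The interval is |1995084 − 1993390| = 1694 days.

1694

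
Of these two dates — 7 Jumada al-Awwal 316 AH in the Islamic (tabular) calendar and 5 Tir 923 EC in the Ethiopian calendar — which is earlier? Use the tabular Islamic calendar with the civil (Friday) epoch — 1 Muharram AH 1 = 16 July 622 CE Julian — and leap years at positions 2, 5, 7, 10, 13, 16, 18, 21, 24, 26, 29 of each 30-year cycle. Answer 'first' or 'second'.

first

The two dates have Julian Day Numbers 2060189 and 2061105 respectively.
Since 2060189 < 2061105, the first date comes first.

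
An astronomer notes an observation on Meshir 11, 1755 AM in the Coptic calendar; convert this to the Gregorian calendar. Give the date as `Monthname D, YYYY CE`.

Both dates share Julian Day Number 2465838; in the Gregorian calendar that is 18 February 2039 CE.

February 18, 2039 CE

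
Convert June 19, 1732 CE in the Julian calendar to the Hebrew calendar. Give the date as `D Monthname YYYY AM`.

7 Tammuz 5492 AM

Julian Day Number of the source date = 2353841.
Converting JDN 2353841 to the Hebrew calendar gives 7 Tammuz 5492 AM.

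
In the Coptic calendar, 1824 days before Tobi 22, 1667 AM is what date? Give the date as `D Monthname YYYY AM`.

The starting date is JDN 2433677; 2433677 − 1824 = 2431853.
JDN 2431853 corresponds to 24 Tobi 1662 AM.

24 Tobi 1662 AM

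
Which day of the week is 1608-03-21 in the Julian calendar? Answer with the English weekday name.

Monday

In the Gregorian calendar this is 31 March 1608 (JDN 2308460).
JDN 2308460 mod 7 = 0, and JDN 0 was a Monday, so this is a Monday.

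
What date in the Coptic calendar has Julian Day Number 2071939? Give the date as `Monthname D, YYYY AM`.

JDN 2071939 is 3 September 960 in the proleptic Gregorian calendar.
In the Coptic calendar that day is Thout 1, 677 AM.

Thout 1, 677 AM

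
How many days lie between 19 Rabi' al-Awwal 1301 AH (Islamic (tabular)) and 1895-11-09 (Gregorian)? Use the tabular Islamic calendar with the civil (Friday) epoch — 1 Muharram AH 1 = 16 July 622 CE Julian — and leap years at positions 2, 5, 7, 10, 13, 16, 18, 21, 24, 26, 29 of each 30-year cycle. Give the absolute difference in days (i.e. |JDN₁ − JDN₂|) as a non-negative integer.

4313

JDN of the first date = 2409194.
JDN of the second date = 2413507.
|2413507 − 2409194| = 4313.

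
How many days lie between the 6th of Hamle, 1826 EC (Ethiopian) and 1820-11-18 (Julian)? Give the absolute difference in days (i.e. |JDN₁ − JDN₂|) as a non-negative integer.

4972

First date → JDN 2391107; second date → JDN 2386135.
The interval is |2391107 − 2386135| = 4972 days.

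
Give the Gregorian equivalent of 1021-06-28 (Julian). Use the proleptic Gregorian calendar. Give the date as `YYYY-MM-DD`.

The Julian–Gregorian offset here is 6 days (Julian trailing).
28 June 1021 Julian + 6 days → 4 July 1021 Gregorian.

1021-07-04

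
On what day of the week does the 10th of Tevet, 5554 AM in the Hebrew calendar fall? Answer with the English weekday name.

In the Gregorian calendar this is 13 December 1793 (JDN 2376287).
2376287 ≡ 4 (mod 7); counting from Monday = 0 gives Friday.

Friday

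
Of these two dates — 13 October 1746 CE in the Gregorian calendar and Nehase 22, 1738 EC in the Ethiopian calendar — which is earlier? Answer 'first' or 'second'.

second

The two dates have Julian Day Numbers 2359059 and 2359011 respectively.
Since 2359011 < 2359059, the second date comes first.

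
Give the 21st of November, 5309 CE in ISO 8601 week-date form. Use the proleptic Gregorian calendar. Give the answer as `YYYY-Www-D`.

5309-W47-4

The weekday is Thursday (ISO weekday 4).
That Thursday belongs to ISO week 47 of ISO year 5309.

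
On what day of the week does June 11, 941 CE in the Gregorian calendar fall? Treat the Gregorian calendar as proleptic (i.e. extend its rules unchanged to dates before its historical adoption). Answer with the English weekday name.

JDN 2064915 mod 7 = 6, and JDN 0 was a Monday, so this is a Sunday.

Sunday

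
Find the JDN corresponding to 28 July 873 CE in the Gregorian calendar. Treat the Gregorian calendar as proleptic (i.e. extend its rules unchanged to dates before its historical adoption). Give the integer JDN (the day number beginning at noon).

JDN 2400001 is 17 November 1858 CE (Gregorian), MJD 0; the target day is −359875 days from there, so JDN = 2040126.

2040126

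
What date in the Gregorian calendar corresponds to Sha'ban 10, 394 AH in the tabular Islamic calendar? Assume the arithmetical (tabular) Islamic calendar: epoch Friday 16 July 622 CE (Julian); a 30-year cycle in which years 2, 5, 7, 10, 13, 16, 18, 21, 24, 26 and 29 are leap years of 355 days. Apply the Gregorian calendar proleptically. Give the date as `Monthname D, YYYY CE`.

Both dates share Julian Day Number 2087922; in the Gregorian calendar that is 8 June 1004 CE.

June 8, 1004 CE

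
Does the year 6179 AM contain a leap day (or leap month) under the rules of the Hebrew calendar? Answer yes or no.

Hebrew year 6179 is year 4 of its 19-year Metonic cycle; leap years are at positions 3, 6, 8, 11, 14, 17, 19, so it is a common year (12 months).

no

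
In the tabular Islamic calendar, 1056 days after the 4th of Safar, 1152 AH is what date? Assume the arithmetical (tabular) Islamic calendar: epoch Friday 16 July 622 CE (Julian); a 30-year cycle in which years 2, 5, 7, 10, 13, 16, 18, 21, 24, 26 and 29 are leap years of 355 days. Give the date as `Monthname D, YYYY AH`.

Muharram 27, 1155 AH

Counting 1056 days forward from JDN 2356349 reaches JDN 2357405, which is Muharram 27, 1155 AH.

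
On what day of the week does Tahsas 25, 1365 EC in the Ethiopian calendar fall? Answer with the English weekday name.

This is JDN 2222536 (29 December 1372 Gregorian).
2222536 ≡ 1 (mod 7); counting from Monday = 0 gives Tuesday.

Tuesday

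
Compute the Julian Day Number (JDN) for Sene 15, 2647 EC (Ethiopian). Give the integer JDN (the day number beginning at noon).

2690956

Equivalently 27 June 2655 (Gregorian).
JDN 2400001 is 17 November 1858 CE (Gregorian), MJD 0; the target day is +290955 days from there, so JDN = 2690956.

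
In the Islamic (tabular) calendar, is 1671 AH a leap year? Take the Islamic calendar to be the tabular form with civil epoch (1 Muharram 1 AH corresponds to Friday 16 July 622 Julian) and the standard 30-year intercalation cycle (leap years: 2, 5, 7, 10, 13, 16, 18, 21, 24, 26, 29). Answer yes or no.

Year 1671 AH is year 21 of its 30-year cycle; leap positions are 2, 5, 7, 10, 13, 16, 18, 21, 24, 26, 29, so it is a leap year (355 days).

yes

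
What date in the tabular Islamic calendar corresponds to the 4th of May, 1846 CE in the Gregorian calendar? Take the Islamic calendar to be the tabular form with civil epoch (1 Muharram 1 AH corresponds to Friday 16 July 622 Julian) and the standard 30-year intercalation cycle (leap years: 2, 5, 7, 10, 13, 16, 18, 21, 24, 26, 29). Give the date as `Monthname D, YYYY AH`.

Jumada al-Awwal 8, 1262 AH

Julian Day Number of the source date = 2395421.
Converting JDN 2395421 to the tabular Islamic calendar gives 8 Jumada al-Awwal 1262 AH.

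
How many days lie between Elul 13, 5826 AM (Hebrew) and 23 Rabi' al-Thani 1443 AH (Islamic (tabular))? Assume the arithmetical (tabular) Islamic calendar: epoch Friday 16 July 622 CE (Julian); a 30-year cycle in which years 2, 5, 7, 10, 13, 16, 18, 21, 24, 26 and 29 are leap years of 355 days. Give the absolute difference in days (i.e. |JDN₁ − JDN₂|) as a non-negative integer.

First date → JDN 2475897; second date → JDN 2459548.
The interval is |2475897 − 2459548| = 16349 days.

16349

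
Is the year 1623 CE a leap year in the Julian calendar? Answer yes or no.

1623 mod 4 = 3, so it is a common year in the Julian calendar.

no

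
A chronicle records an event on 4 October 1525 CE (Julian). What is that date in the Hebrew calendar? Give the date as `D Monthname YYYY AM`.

17 Tishrei 5286 AM

The source date corresponds to 14 October 1525 in the proleptic Gregorian calendar (JDN 2278341).
That day falls on 17 Tishrei 5286 AM in the Hebrew calendar.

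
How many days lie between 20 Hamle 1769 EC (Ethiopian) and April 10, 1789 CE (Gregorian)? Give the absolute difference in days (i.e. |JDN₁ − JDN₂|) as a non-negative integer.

4277

JDN of the first date = 2370302.
JDN of the second date = 2374579.
|2374579 − 2370302| = 4277.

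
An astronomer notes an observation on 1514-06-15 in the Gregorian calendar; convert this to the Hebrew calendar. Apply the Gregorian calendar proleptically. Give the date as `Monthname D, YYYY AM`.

Both dates share Julian Day Number 2274202; in the Hebrew calendar that is 11 Sivan 5274 AM.

Sivan 11, 5274 AM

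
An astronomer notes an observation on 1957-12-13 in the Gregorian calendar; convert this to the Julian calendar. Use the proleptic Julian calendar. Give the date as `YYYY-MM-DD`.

At this point the Julian calendar is 13 days behind the Gregorian.
13 December 1957 Gregorian − 13 days → 30 November 1957 Julian.

1957-11-30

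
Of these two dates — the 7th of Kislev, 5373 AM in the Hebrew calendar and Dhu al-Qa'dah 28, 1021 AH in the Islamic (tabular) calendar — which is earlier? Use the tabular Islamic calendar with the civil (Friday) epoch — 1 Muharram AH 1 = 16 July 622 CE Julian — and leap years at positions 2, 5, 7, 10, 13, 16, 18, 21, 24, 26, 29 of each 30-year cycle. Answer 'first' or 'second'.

The two dates have Julian Day Numbers 2310166 and 2310216 respectively.
Since 2310166 < 2310216, the first date comes first.

first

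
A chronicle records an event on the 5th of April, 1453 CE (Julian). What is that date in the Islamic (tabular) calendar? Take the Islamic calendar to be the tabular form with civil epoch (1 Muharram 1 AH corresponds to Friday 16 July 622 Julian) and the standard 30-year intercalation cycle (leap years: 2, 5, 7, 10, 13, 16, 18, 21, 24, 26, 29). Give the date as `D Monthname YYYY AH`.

25 Rabi' al-Awwal 857 AH

The source date corresponds to 14 April 1453 in the proleptic Gregorian calendar (JDN 2251861).
That day falls on 25 Rabi' al-Awwal 857 AH in the tabular Islamic calendar.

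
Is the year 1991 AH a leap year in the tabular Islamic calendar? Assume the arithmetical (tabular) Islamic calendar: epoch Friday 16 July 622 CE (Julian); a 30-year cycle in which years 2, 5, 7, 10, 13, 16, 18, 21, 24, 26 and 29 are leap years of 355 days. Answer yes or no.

no

Year 1991 AH is year 11 of its 30-year cycle; leap positions are 2, 5, 7, 10, 13, 16, 18, 21, 24, 26, 29, so it is a common year (354 days).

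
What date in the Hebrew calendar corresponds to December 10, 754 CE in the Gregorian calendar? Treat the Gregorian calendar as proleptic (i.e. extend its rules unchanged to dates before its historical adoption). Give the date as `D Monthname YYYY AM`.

16 Kislev 4515 AM

Both dates share Julian Day Number 1996796; in the Hebrew calendar that is 16 Kislev 4515 AM.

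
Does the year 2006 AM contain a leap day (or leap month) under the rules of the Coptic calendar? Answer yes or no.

no

2006 mod 4 = 2; in the Coptic calendar a year is leap when year mod 4 = 3, so it is a common year.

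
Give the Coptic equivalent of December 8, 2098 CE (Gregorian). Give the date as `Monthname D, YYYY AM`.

Julian Day Number of the source date = 2487681.
Converting JDN 2487681 to the Coptic calendar gives 29 Hathor 1815 AM.

Hathor 29, 1815 AM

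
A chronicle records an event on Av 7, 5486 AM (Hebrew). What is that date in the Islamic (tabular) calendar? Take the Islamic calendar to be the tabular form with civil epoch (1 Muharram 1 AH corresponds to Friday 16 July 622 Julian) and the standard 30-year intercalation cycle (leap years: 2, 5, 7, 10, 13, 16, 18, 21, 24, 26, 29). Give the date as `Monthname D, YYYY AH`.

Both dates share Julian Day Number 2351684; in the tabular Islamic calendar that is 5 Dhu al-Hijjah 1138 AH.

Dhu al-Hijjah 5, 1138 AH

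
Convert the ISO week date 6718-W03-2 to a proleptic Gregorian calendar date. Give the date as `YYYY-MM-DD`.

6718-01-15

ISO week 1 of 6718 is the week containing the first Thursday of 6718.
Week 3, day 2 (Tuesday) lands on 6718-01-15.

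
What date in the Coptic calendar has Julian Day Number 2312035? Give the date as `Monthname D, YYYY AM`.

The Gregorian equivalent of JDN 2312035 is 13 January 1618.
In the Coptic calendar that day is Tobi 8, 1334 AM.

Tobi 8, 1334 AM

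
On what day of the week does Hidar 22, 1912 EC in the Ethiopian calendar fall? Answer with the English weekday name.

Tuesday

In the Gregorian calendar this is 2 December 1919 (JDN 2422295).
JDN 2422295 mod 7 = 1, and JDN 0 was a Monday, so this is a Tuesday.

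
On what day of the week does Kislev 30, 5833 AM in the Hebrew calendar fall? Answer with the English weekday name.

Saturday

In the Gregorian calendar this is 10 December 2072 (JDN 2478187).
JDN 2478187 mod 7 = 5, and JDN 0 was a Monday, so this is a Saturday.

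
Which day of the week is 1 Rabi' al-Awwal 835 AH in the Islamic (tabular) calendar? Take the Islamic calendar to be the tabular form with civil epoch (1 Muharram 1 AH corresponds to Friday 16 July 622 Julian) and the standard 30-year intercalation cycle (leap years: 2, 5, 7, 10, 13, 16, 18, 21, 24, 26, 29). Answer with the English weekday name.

Equivalently 16 November 1431 Gregorian, JDN 2244041.
Since JDN mod 7 = 2 (0 = Monday), the day is Wednesday.

Wednesday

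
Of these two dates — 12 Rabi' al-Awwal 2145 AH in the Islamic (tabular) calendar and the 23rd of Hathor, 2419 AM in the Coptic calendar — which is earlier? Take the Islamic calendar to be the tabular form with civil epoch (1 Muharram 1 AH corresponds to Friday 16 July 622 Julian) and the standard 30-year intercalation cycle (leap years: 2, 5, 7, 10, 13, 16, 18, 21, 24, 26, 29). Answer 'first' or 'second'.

first

First date → JDN 2708272; second date → JDN 2708286.
JDN 2708272 < JDN 2708286, so the first date is earlier.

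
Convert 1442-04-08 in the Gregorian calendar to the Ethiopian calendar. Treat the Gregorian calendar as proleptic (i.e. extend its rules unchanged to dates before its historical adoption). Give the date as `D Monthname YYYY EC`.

Both dates share Julian Day Number 2247837; in the Ethiopian calendar that is 4 Miyazya 1434 EC.

4 Miyazya 1434 EC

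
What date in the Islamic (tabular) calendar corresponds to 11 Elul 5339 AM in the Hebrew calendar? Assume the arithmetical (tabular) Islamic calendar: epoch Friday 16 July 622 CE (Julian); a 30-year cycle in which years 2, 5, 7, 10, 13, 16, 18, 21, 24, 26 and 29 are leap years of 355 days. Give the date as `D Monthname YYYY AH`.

Julian Day Number of the source date = 2298032.
Converting JDN 2298032 to the tabular Islamic calendar gives 10 Rajab 987 AH.

10 Rajab 987 AH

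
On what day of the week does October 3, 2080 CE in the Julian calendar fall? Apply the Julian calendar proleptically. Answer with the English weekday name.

In the Gregorian calendar this is 16 October 2080 (JDN 2481054).
JDN 2481054 mod 7 = 2, and JDN 0 was a Monday, so this is a Wednesday.

Wednesday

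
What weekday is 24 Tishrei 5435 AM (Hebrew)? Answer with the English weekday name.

Wednesday

This is JDN 2332773 (24 October 1674 Gregorian).
2332773 ≡ 2 (mod 7); counting from Monday = 0 gives Wednesday.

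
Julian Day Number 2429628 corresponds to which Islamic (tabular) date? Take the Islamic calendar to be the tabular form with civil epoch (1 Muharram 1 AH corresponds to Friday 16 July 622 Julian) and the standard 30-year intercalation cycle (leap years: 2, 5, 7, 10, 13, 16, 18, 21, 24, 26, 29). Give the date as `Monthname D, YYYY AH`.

Dhu al-Qa'dah 18, 1358 AH

JDN 2429628 is 30 December 1939 in the Gregorian calendar.
In the tabular Islamic calendar that day is Dhu al-Qa'dah 18, 1358 AH.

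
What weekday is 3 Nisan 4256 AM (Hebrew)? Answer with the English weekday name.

Tuesday

In the proleptic Gregorian calendar this is 3 April 496 (JDN 1902314).
1902314 ≡ 1 (mod 7); counting from Monday = 0 gives Tuesday.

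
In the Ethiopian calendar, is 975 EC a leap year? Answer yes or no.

yes

975 mod 4 = 3; in the Ethiopian calendar a year is leap when year mod 4 = 3, so it is a leap year.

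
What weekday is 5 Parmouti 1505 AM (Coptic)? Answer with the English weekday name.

Saturday

Equivalently 11 April 1789 Gregorian, JDN 2374580.
JDN 2374580 mod 7 = 5, and JDN 0 was a Monday, so this is a Saturday.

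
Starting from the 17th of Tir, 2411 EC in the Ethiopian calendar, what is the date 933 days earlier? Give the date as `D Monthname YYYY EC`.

29 Sene 2408 EC

The starting date is JDN 2604609; 2604609 − 933 = 2603676.
JDN 2603676 corresponds to 29 Sene 2408 EC.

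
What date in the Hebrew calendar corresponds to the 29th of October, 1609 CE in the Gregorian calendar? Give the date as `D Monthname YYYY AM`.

Julian Day Number of the source date = 2309037.
Converting JDN 2309037 to the Hebrew calendar gives 1 Cheshvan 5370 AM.

1 Cheshvan 5370 AM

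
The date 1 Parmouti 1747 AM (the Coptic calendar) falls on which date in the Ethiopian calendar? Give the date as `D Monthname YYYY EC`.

1 Miyazya 2023 EC

Both dates share Julian Day Number 2462966; in the Ethiopian calendar that is 1 Miyazya 2023 EC.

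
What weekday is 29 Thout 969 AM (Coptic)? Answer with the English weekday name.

This is JDN 2178620 (3 October 1252 Gregorian).
2178620 ≡ 3 (mod 7); counting from Monday = 0 gives Thursday.

Thursday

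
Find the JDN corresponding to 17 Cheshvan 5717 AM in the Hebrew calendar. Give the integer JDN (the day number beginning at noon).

2435769

Equivalently 22 October 1956 (Gregorian).
JDN 2400001 is 17 November 1858 CE (Gregorian), MJD 0; the target day is +35768 days from there, so JDN = 2435769.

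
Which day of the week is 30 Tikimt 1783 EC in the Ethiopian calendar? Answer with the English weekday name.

This is JDN 2375155 (7 November 1790 Gregorian).
Since JDN mod 7 = 6 (0 = Monday), the day is Sunday.

Sunday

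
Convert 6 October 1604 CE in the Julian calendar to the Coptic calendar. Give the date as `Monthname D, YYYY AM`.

Julian Day Number of the source date = 2307198.
Converting JDN 2307198 to the Coptic calendar gives 9 Paopi 1321 AM.

Paopi 9, 1321 AM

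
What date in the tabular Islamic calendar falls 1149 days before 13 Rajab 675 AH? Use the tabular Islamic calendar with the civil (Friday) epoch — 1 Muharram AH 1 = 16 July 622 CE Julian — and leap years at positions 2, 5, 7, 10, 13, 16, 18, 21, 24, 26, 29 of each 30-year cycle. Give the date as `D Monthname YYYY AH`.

15 Rabi' al-Thani 672 AH

Counting 1149 days back from JDN 2187472 reaches JDN 2186323, which is 15 Rabi' al-Thani 672 AH.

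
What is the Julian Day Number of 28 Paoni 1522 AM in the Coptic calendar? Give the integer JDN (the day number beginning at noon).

2380872

In the Gregorian calendar the same day is 4 July 1806.
JDN 2400001 is 17 November 1858 CE (Gregorian), MJD 0; the target day is −19129 days from there, so JDN = 2380872.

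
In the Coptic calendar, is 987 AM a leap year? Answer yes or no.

987 mod 4 = 3; in the Coptic calendar a year is leap when year mod 4 = 3, so it is a leap year.

yes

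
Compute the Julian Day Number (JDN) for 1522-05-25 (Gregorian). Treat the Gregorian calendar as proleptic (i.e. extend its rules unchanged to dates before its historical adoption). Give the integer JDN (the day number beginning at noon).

JDN 2299161 is 15 October 1582 CE (Gregorian); the target day is −22058 days from there, so JDN = 2277103.

2277103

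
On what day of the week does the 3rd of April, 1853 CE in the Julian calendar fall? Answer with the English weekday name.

Friday

Equivalently 15 April 1853 Gregorian, JDN 2397959.
JDN 2397959 mod 7 = 4, and JDN 0 was a Monday, so this is a Friday.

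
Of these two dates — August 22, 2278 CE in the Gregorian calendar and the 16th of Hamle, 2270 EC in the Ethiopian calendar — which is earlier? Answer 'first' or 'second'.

First date → JDN 2553316; second date → JDN 2553288.
JDN 2553288 < JDN 2553316, so the second date is earlier.

second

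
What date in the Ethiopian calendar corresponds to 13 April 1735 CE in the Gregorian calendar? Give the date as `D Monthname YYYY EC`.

7 Miyazya 1727 EC

Julian Day Number of the source date = 2354858.
Converting JDN 2354858 to the Ethiopian calendar gives 7 Miyazya 1727 EC.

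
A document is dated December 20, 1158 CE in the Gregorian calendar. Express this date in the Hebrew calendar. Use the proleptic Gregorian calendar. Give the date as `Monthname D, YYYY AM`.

Julian Day Number of the source date = 2144364.
Converting JDN 2144364 to the Hebrew calendar gives 21 Tevet 4919 AM.

Tevet 21, 4919 AM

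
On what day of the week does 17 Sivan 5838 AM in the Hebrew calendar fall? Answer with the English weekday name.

This is JDN 2480183 (29 May 2078 Gregorian).
Since JDN mod 7 = 6 (0 = Monday), the day is Sunday.

Sunday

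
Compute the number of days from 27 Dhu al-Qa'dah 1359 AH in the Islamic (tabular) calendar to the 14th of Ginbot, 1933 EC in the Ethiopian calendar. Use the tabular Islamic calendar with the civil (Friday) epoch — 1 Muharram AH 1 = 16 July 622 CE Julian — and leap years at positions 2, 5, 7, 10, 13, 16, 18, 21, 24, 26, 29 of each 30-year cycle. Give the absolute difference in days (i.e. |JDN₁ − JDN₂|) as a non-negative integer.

JDN of the first date = 2429991.
JDN of the second date = 2430137.
|2430137 − 2429991| = 146.

146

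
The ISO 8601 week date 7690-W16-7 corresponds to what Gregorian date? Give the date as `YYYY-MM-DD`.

7690-04-23

ISO week 1 of 7690 is the week containing the first Thursday of 7690.
Week 16, day 7 (Sunday) lands on 7690-04-23.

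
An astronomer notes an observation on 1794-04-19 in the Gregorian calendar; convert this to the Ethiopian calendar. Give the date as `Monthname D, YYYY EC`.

Julian Day Number of the source date = 2376414.
Converting JDN 2376414 to the Ethiopian calendar gives 13 Miyazya 1786 EC.

Miyazya 13, 1786 EC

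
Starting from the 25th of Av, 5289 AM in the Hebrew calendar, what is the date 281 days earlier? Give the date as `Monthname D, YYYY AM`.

The starting date is JDN 2279737; 2279737 − 281 = 2279456.
JDN 2279456 corresponds to Cheshvan 10, 5289 AM.

Cheshvan 10, 5289 AM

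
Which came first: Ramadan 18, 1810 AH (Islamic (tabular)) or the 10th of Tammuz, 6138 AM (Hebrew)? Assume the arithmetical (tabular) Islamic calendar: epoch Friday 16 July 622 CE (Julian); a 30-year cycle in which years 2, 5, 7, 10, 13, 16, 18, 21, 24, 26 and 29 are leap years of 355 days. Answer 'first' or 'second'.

first

First date → JDN 2589742; second date → JDN 2589793.
JDN 2589742 < JDN 2589793, so the first date is earlier.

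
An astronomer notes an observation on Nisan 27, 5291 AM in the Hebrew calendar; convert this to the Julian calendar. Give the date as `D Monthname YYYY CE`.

14 April 1531 CE

Both dates share Julian Day Number 2280359; in the Julian calendar that is 14 April 1531 CE.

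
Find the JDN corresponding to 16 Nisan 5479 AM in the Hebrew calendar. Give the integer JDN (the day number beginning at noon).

2349006

In the Gregorian calendar the same day is 5 April 1719.
JDN 2299161 is 15 October 1582 CE (Gregorian); the target day is +49845 days from there, so JDN = 2349006.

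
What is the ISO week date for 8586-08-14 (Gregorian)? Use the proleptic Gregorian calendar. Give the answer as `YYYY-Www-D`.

The weekday is Monday (ISO weekday 1).
That Monday belongs to ISO week 33 of ISO year 8586.

8586-W33-1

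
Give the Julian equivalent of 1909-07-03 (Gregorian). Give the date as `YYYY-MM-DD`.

For dates in this range the Gregorian date is 13 days ahead of the Julian.
3 July 1909 Gregorian − 13 days → 20 June 1909 Julian.

1909-06-20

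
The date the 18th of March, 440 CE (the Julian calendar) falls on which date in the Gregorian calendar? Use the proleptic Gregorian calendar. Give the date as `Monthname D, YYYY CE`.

March 19, 440 CE

At this point the Julian calendar is 1 day behind the Gregorian.
18 March 440 Julian + 1 day → 19 March 440 Gregorian.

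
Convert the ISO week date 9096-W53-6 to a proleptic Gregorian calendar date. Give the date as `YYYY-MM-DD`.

ISO week 1 of 9096 is the week containing the first Thursday of 9096.
Week 53, day 6 (Saturday) lands on 9097-01-02.

9097-01-02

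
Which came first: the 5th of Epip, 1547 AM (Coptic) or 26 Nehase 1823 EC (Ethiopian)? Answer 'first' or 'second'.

First date → JDN 2390010; second date → JDN 2390061.
JDN 2390010 < JDN 2390061, so the first date is earlier.

first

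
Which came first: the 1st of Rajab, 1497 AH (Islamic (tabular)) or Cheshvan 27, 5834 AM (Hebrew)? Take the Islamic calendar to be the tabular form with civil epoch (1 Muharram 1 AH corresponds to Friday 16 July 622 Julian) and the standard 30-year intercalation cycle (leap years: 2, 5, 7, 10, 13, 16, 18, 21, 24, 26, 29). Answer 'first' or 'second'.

second

The two dates have Julian Day Numbers 2478750 and 2478539 respectively.
Since 2478539 < 2478750, the second date comes first.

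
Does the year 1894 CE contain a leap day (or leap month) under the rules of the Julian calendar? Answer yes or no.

no

1894 mod 4 = 2, so it is a common year in the Julian calendar.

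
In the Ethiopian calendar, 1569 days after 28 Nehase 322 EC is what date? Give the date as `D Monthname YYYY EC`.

11 Tahsas 327 EC

The starting date is JDN 1841823; 1841823 + 1569 = 1843392.
JDN 1843392 corresponds to 11 Tahsas 327 EC.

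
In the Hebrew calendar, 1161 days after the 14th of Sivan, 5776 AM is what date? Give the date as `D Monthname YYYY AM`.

24 Av 5779 AM

Counting 1161 days forward from JDN 2457560 reaches JDN 2458721, which is 24 Av 5779 AM.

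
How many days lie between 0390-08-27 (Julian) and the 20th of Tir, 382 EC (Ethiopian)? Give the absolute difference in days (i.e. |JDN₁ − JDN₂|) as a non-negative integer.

JDN of the first date = 1863744.
JDN of the second date = 1863520.
|1863520 − 1863744| = 224.

224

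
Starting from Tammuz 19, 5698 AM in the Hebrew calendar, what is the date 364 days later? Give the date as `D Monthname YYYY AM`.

1 Av 5699 AM

The starting date is JDN 2429098; 2429098 + 364 = 2429462.
JDN 2429462 corresponds to 1 Av 5699 AM.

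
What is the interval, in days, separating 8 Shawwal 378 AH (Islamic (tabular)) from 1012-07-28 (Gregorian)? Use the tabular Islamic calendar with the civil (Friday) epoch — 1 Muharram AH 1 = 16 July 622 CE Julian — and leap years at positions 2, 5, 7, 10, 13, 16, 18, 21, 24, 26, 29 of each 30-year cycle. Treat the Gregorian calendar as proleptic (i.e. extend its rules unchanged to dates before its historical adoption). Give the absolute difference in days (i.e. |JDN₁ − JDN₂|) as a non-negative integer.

First date → JDN 2082309; second date → JDN 2090894.
The interval is |2082309 − 2090894| = 8585 days.

8585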